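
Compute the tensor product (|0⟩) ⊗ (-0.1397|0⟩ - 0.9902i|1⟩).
-0.1397|00⟩ - 0.9902i|01⟩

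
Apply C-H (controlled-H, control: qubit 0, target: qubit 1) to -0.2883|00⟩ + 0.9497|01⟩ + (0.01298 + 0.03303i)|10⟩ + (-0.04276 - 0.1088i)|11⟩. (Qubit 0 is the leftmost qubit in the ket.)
-0.2883|00⟩ + 0.9497|01⟩ + (-0.02106 - 0.05358i)|10⟩ + (0.03941 + 0.1003i)|11⟩

C-H leaves the control-|0⟩ kets |00⟩, |01⟩ unchanged and applies H to qubit 1 on the control-|1⟩ pair (|10⟩, |11⟩).
H = [[1/√2, 1/√2], [1/√2, -1/√2]].
With a = amp(|10⟩) = (0.01298 + 0.03303i) and b = amp(|11⟩) = (-0.04276 - 0.1088i):
new amp(|10⟩) = (1/√2)·a + (1/√2)·b = (-0.02106 - 0.05358i)
new amp(|11⟩) = (1/√2)·a + (-1/√2)·b = (0.03941 + 0.1003i)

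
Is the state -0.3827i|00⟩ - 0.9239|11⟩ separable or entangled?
Entangled

Writing the state as a|00⟩ + b|01⟩ + c|10⟩ + d|11⟩, it is a product state iff ad − bc = 0.
Here (a, b, c, d) = (-0.3827i, 0, 0, -0.9239): ad − bc = (-0.3827i)(-0.9239) − (0)(0) = 0.3536i ≠ 0, so the state is entangled.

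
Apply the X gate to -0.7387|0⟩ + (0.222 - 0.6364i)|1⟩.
(0.222 - 0.6364i)|0⟩ - 0.7387|1⟩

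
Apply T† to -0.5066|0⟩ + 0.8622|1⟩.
-0.5066|0⟩ + (0.6097 - 0.6097i)|1⟩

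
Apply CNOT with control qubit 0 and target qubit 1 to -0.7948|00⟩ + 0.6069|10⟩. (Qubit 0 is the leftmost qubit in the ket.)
-0.7948|00⟩ + 0.6069|11⟩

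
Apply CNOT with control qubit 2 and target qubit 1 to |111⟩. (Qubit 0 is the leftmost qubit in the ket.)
|101⟩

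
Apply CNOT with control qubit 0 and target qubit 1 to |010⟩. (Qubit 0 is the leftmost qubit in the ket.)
|010⟩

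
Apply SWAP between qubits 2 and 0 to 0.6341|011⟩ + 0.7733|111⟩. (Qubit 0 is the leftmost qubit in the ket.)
0.6341|110⟩ + 0.7733|111⟩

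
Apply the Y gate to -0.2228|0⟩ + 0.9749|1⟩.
-0.9749i|0⟩ - 0.2228i|1⟩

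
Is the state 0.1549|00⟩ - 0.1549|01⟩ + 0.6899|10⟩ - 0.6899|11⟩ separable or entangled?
Separable

Writing the state as a|00⟩ + b|01⟩ + c|10⟩ + d|11⟩, it is a product state iff ad − bc = 0.
Here (a, b, c, d) = (0.1549, -0.1549, 0.6899, -0.6899): ad − bc = (0.1549)(-0.6899) − (-0.1549)(0.6899) = 0, so the state is separable.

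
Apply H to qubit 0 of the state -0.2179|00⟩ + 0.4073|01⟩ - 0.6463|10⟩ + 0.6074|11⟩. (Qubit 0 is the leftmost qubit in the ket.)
-0.6111|00⟩ + 0.7175|01⟩ + 0.3029|10⟩ - 0.1415|11⟩

H on qubit 0 mixes each pair of kets that differ only in qubit 0: amplitudes (a, b) of (|…0…⟩, |…1…⟩) become ((a + b)/√2, (a − b)/√2). Kets absent from the input have amplitude 0.
(|00⟩, |10⟩): (a, b) = (-0.2179, -0.6463) → (-0.6111, 0.3029)
(|01⟩, |11⟩): (a, b) = (0.4073, 0.6074) → (0.7175, -0.1415)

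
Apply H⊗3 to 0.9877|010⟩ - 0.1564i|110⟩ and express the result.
(0.3492 - 0.0553i)|000⟩ + (0.3492 - 0.0553i)|001⟩ + (-0.3492 + 0.0553i)|010⟩ + (-0.3492 + 0.0553i)|011⟩ + (0.3492 + 0.0553i)|100⟩ + (0.3492 + 0.0553i)|101⟩ + (-0.3492 - 0.0553i)|110⟩ + (-0.3492 - 0.0553i)|111⟩

H⊗3 gives amp(|y⟩) = (1/2√2) Σ_x (−1)^(x·y) amp(|x⟩), where x·y is the number of positions in which both x and y have a 1.
|000⟩: (0.9877 - 0.1564i)/(2√2) = (0.3492 - 0.0553i)
|001⟩: (0.9877 - 0.1564i)/(2√2) = (0.3492 - 0.0553i)
|010⟩: (-0.9877 + 0.1564i)/(2√2) = (-0.3492 + 0.0553i)
|011⟩: (-0.9877 + 0.1564i)/(2√2) = (-0.3492 + 0.0553i)
|100⟩: (0.9877 + 0.1564i)/(2√2) = (0.3492 + 0.0553i)
|101⟩: (0.9877 + 0.1564i)/(2√2) = (0.3492 + 0.0553i)
|110⟩: (-0.9877 - 0.1564i)/(2√2) = (-0.3492 - 0.0553i)
|111⟩: (-0.9877 - 0.1564i)/(2√2) = (-0.3492 - 0.0553i)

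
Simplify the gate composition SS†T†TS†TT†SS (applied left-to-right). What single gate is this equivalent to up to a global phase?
S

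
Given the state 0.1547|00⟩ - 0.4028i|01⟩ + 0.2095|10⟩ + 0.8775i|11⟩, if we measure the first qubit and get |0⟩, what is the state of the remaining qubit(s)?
0.3585|0⟩ - 0.9335i|1⟩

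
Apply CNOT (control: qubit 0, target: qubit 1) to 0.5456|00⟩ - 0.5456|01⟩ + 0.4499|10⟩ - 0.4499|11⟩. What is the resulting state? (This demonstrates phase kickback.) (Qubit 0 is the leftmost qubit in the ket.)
0.5456|00⟩ - 0.5456|01⟩ - 0.4499|10⟩ + 0.4499|11⟩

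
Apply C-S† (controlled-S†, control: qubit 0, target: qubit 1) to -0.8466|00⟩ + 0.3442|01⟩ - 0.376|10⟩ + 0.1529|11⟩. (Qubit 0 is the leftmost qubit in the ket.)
-0.8466|00⟩ + 0.3442|01⟩ - 0.376|10⟩ - 0.1529i|11⟩

C-S† leaves the control-|0⟩ kets |00⟩, |01⟩ unchanged and applies S† to qubit 1 on the control-|1⟩ pair (|10⟩, |11⟩).
S† = [[1, 0], [0, -i]].
With a = amp(|10⟩) = -0.376 and b = amp(|11⟩) = 0.1529:
new amp(|10⟩) = (1)·a = -0.376
new amp(|11⟩) = (-i)·b = -0.1529i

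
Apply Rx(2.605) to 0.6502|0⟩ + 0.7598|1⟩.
(0.1724 - 0.7326i)|0⟩ + (0.2014 - 0.6269i)|1⟩

Rx(2.605) = [[cos(θ/2), −i·sin(θ/2)], [−i·sin(θ/2), cos(θ/2)]]; θ = 2.605, cos(θ/2) ≈ 0.265089, sin(θ/2) ≈ 0.964224.
With a = amp(|0⟩) = 0.6502 and b = amp(|1⟩) = 0.7598:
new amp(|0⟩) = (0.265089)·a + (-0.964224i)·b = (0.1724 - 0.7326i)
new amp(|1⟩) = (-0.964224i)·a + (0.265089)·b = (0.2014 - 0.6269i)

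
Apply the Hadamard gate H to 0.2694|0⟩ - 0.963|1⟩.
-0.4904|0⟩ + 0.8714|1⟩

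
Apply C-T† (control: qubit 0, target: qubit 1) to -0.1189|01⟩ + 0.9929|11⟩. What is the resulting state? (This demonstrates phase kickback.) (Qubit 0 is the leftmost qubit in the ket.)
-0.1189|01⟩ + (0.7021 - 0.7021i)|11⟩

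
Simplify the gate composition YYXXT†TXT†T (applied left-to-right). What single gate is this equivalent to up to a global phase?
X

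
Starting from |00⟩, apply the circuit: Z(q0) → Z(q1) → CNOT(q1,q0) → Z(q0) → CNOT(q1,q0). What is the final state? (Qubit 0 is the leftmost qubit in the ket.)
|00⟩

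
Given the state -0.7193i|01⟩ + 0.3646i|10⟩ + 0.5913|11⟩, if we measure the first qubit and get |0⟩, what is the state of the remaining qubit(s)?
-i|1⟩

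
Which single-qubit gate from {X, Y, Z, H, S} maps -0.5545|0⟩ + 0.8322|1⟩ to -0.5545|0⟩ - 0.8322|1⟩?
Z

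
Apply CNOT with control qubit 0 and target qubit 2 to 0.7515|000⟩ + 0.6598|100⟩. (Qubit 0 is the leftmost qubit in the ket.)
0.7515|000⟩ + 0.6598|101⟩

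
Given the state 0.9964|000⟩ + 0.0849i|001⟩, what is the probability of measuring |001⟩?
0.007208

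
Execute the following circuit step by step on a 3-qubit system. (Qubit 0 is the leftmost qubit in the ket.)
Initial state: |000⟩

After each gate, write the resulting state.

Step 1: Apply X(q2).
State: |001⟩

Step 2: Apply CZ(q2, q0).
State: |001⟩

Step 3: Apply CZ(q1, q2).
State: |001⟩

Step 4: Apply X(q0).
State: |101⟩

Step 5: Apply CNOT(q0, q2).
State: |100⟩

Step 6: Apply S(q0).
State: i|100⟩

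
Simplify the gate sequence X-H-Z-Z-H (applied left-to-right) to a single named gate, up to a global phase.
X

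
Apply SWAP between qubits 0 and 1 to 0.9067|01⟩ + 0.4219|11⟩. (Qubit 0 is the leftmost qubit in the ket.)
0.9067|10⟩ + 0.4219|11⟩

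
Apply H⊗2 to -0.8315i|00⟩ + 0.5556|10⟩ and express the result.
(0.2778 - 0.4158i)|00⟩ + (0.2778 - 0.4158i)|01⟩ + (-0.2778 - 0.4158i)|10⟩ + (-0.2778 - 0.4158i)|11⟩

H⊗2 gives amp(|y⟩) = (1/2) Σ_x (−1)^(x·y) amp(|x⟩), where x·y is the number of positions in which both x and y have a 1.
|00⟩: (-0.8315i + 0.5556)/2 = (0.2778 - 0.4158i)
|01⟩: (-0.8315i + 0.5556)/2 = (0.2778 - 0.4158i)
|10⟩: (-0.8315i - 0.5556)/2 = (-0.2778 - 0.4158i)
|11⟩: (-0.8315i - 0.5556)/2 = (-0.2778 - 0.4158i)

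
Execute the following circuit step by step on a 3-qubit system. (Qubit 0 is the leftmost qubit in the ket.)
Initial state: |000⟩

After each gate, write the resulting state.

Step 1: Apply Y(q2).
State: i|001⟩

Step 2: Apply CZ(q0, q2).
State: i|001⟩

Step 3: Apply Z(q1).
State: i|001⟩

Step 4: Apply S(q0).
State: i|001⟩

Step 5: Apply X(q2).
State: i|000⟩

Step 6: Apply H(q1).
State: (1/√2)i|000⟩ + (1/√2)i|010⟩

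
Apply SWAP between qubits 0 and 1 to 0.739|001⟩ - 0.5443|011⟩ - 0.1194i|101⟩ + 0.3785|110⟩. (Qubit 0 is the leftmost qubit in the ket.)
0.739|001⟩ - 0.1194i|011⟩ - 0.5443|101⟩ + 0.3785|110⟩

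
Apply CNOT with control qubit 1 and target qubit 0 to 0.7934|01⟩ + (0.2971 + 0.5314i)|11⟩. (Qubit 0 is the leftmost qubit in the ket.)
(0.2971 + 0.5314i)|01⟩ + 0.7934|11⟩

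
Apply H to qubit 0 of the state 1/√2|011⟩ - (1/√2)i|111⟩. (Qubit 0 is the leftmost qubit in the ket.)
(1/2 - (1/2)i)|011⟩ + (1/2 + (1/2)i)|111⟩

H on qubit 0 mixes each pair of kets that differ only in qubit 0: amplitudes (a, b) of (|…0…⟩, |…1…⟩) become ((a + b)/√2, (a − b)/√2). Kets absent from the input have amplitude 0.
(|011⟩, |111⟩): (a, b) = (1/√2, -(1/√2)i) → ((1/2 - (1/2)i), (1/2 + (1/2)i))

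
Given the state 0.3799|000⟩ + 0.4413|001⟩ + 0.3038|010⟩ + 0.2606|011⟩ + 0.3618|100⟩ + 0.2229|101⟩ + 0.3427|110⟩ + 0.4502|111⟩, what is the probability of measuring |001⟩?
0.1947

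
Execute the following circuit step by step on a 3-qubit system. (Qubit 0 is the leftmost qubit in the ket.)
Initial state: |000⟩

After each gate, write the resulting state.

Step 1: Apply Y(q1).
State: i|010⟩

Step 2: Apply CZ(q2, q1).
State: i|010⟩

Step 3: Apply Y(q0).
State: -|110⟩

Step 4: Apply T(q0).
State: (-1/√2 - (1/√2)i)|110⟩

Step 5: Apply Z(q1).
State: (1/√2 + (1/√2)i)|110⟩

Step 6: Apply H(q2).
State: (1/2 + (1/2)i)|110⟩ + (1/2 + (1/2)i)|111⟩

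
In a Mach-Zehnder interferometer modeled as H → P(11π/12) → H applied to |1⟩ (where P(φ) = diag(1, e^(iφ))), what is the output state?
(0.983 - 0.1294i)|0⟩ + (0.01704 + 0.1294i)|1⟩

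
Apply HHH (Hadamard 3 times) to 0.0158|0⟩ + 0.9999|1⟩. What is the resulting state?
0.7182|0⟩ - 0.6959|1⟩

H² = I, so H^3 = H: a single Hadamard. With (a, b) = (0.0158, 0.9999), H gives ((a + b)/√2, (a − b)/√2) = (0.7182, -0.6959).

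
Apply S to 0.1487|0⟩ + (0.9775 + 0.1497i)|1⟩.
0.1487|0⟩ + (-0.1497 + 0.9775i)|1⟩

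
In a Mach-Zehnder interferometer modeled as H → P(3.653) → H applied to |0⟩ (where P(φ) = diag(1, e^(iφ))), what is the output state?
(0.06397 - 0.2447i)|0⟩ + (0.936 + 0.2447i)|1⟩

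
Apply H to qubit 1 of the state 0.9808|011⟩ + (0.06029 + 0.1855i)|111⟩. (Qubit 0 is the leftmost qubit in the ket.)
0.6935|001⟩ - 0.6935|011⟩ + (0.04263 + 0.1312i)|101⟩ + (-0.04263 - 0.1312i)|111⟩

H on qubit 1 mixes each pair of kets that differ only in qubit 1: amplitudes (a, b) of (|…0…⟩, |…1…⟩) become ((a + b)/√2, (a − b)/√2). Kets absent from the input have amplitude 0.
(|001⟩, |011⟩): (a, b) = (0, 0.9808) → (0.6935, -0.6935)
(|101⟩, |111⟩): (a, b) = (0, (0.06029 + 0.1855i)) → ((0.04263 + 0.1312i), (-0.04263 - 0.1312i))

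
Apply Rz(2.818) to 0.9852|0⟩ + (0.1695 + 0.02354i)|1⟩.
(0.1587 - 0.9723i)|0⟩ + (0.004072 + 0.1711i)|1⟩

Rz(2.818) = [[e^(−iθ/2), 0], [0, e^(iθ/2)]] with e^(±iθ/2) = cos(θ/2) ± i·sin(θ/2); θ = 2.818, cos(θ/2) ≈ 0.161091, sin(θ/2) ≈ 0.98694.
With a = amp(|0⟩) = 0.9852 and b = amp(|1⟩) = (0.1695 + 0.02354i):
new amp(|0⟩) = (0.161091 - 0.98694i)·a = (0.1587 - 0.9723i)
new amp(|1⟩) = (0.161091 + 0.98694i)·b = (0.004072 + 0.1711i)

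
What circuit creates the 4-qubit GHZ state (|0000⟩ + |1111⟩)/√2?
H(q0) → CNOT(q0,q1) → CNOT(q0,q2) → CNOT(q0,q3)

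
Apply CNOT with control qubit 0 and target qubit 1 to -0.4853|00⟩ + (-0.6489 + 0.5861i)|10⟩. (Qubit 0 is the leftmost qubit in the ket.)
-0.4853|00⟩ + (-0.6489 + 0.5861i)|11⟩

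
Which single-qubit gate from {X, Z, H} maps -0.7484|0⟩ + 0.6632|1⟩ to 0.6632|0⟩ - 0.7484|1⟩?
X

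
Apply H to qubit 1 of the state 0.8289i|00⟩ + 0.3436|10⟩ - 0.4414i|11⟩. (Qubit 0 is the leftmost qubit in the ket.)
0.5861i|00⟩ + 0.5861i|01⟩ + (0.243 - 0.3121i)|10⟩ + (0.243 + 0.3121i)|11⟩

H on qubit 1 mixes each pair of kets that differ only in qubit 1: amplitudes (a, b) of (|…0…⟩, |…1…⟩) become ((a + b)/√2, (a − b)/√2). Kets absent from the input have amplitude 0.
(|00⟩, |01⟩): (a, b) = (0.8289i, 0) → (0.5861i, 0.5861i)
(|10⟩, |11⟩): (a, b) = (0.3436, -0.4414i) → ((0.243 - 0.3121i), (0.243 + 0.3121i))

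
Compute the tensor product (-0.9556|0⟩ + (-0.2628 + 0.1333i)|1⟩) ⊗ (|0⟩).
-0.9556|00⟩ + (-0.2628 + 0.1333i)|10⟩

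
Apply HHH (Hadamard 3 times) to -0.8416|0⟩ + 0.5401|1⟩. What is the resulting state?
-0.2132|0⟩ - 0.977|1⟩

H² = I, so H^3 = H: a single Hadamard. With (a, b) = (-0.8416, 0.5401), H gives ((a + b)/√2, (a − b)/√2) = (-0.2132, -0.977).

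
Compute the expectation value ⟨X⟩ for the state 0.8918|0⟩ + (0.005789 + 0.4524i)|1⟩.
0.01033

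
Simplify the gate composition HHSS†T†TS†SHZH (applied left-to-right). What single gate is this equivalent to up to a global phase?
X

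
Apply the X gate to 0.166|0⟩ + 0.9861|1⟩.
0.9861|0⟩ + 0.166|1⟩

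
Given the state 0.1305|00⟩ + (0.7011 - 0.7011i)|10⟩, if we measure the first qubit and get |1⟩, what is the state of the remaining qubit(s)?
(1/√2 - (1/√2)i)|0⟩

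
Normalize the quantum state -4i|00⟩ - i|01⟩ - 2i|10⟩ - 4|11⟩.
-0.6576i|00⟩ - 0.1644i|01⟩ - 0.3288i|10⟩ - 0.6576|11⟩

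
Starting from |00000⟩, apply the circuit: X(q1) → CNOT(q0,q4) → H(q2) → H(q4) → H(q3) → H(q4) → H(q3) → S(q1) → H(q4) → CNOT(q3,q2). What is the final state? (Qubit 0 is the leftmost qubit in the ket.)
(1/2)i|01000⟩ + (1/2)i|01001⟩ + (1/2)i|01100⟩ + (1/2)i|01101⟩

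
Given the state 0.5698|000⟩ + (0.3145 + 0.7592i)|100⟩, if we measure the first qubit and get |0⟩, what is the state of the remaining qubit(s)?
|00⟩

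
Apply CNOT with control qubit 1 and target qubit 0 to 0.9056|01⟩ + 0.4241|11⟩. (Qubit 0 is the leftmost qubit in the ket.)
0.4241|01⟩ + 0.9056|11⟩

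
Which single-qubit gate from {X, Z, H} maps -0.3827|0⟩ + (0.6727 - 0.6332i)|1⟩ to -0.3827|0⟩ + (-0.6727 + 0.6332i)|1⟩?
Z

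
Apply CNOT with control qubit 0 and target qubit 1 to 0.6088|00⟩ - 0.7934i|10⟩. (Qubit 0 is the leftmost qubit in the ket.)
0.6088|00⟩ - 0.7934i|11⟩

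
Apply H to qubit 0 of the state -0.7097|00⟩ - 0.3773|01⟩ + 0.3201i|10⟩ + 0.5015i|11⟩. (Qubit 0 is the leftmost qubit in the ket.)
(-0.5018 + 0.2263i)|00⟩ + (-0.2668 + 0.3546i)|01⟩ + (-0.5018 - 0.2263i)|10⟩ + (-0.2668 - 0.3546i)|11⟩

H on qubit 0 mixes each pair of kets that differ only in qubit 0: amplitudes (a, b) of (|…0…⟩, |…1…⟩) become ((a + b)/√2, (a − b)/√2). Kets absent from the input have amplitude 0.
(|00⟩, |10⟩): (a, b) = (-0.7097, 0.3201i) → ((-0.5018 + 0.2263i), (-0.5018 - 0.2263i))
(|01⟩, |11⟩): (a, b) = (-0.3773, 0.5015i) → ((-0.2668 + 0.3546i), (-0.2668 - 0.3546i))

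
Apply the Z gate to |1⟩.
-|1⟩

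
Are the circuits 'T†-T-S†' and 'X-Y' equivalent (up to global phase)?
No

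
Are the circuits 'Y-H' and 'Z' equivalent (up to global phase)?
No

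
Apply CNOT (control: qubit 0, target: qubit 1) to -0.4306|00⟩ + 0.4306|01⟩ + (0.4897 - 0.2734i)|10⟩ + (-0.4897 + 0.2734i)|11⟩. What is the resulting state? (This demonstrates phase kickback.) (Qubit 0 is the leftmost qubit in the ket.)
-0.4306|00⟩ + 0.4306|01⟩ + (-0.4897 + 0.2734i)|10⟩ + (0.4897 - 0.2734i)|11⟩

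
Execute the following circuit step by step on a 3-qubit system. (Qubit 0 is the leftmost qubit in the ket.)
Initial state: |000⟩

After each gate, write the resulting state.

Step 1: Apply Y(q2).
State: i|001⟩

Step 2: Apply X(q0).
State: i|101⟩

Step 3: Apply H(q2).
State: (1/√2)i|100⟩ - (1/√2)i|101⟩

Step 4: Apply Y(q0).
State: 1/√2|000⟩ - 1/√2|001⟩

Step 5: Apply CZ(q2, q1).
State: 1/√2|000⟩ - 1/√2|001⟩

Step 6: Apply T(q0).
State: 1/√2|000⟩ - 1/√2|001⟩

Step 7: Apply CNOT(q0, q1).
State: 1/√2|000⟩ - 1/√2|001⟩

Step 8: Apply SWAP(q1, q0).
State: 1/√2|000⟩ - 1/√2|001⟩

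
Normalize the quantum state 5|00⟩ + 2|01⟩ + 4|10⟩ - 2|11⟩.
0.7143|00⟩ + 0.2857|01⟩ + 0.5714|10⟩ - 0.2857|11⟩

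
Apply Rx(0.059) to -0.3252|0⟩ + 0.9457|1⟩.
(-0.3251 - 0.02789i)|0⟩ + (0.9453 + 0.009592i)|1⟩

Rx(0.059) = [[cos(θ/2), −i·sin(θ/2)], [−i·sin(θ/2), cos(θ/2)]]; θ = 0.059, cos(θ/2) ≈ 0.999565, sin(θ/2) ≈ 0.0294957.
With a = amp(|0⟩) = -0.3252 and b = amp(|1⟩) = 0.9457:
new amp(|0⟩) = (0.999565)·a + (-0.0294957i)·b = (-0.3251 - 0.02789i)
new amp(|1⟩) = (-0.0294957i)·a + (0.999565)·b = (0.9453 + 0.009592i)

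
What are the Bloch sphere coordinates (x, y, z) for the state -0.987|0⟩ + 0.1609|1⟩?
(-0.3176, 0, 0.9483)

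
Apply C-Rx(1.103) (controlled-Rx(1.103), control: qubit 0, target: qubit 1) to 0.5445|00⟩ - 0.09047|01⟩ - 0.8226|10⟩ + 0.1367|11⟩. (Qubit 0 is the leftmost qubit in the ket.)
0.5445|00⟩ - 0.09047|01⟩ + (-0.7006 - 0.07163i)|10⟩ + (0.1164 + 0.431i)|11⟩

C-Rx(1.103) leaves the control-|0⟩ kets |00⟩, |01⟩ unchanged and applies Rx(1.103) to qubit 1 on the control-|1⟩ pair (|10⟩, |11⟩).
Rx(1.103) = [[cos(θ/2), −i·sin(θ/2)], [−i·sin(θ/2), cos(θ/2)]]; θ = 1.103, cos(θ/2) ≈ 0.85174, sin(θ/2) ≈ 0.523965.
With a = amp(|10⟩) = -0.8226 and b = amp(|11⟩) = 0.1367:
new amp(|10⟩) = (0.85174)·a + (-0.523965i)·b = (-0.7006 - 0.07163i)
new amp(|11⟩) = (-0.523965i)·a + (0.85174)·b = (0.1164 + 0.431i)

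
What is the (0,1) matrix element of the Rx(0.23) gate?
-0.1147i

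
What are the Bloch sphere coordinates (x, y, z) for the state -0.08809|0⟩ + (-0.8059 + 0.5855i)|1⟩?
(0.142, -0.1032, -0.9845)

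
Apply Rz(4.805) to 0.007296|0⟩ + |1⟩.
(-0.005392 - 0.004915i)|0⟩ + (-0.7391 + 0.6736i)|1⟩

Rz(4.805) = [[e^(−iθ/2), 0], [0, e^(iθ/2)]] with e^(±iθ/2) = cos(θ/2) ± i·sin(θ/2); θ = 4.805, cos(θ/2) ≈ -0.73908, sin(θ/2) ≈ 0.673618.
With a = amp(|0⟩) = 0.007296 and b = amp(|1⟩) = 1:
new amp(|0⟩) = (-0.73908 - 0.673618i)·a = (-0.005392 - 0.004915i)
new amp(|1⟩) = (-0.73908 + 0.673618i)·b = (-0.7391 + 0.6736i)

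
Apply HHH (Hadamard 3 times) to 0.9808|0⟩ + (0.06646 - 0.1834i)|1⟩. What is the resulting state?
(0.7405 - 0.1297i)|0⟩ + (0.6465 + 0.1297i)|1⟩

H² = I, so H^3 = H: a single Hadamard. With (a, b) = (0.9808, (0.06646 - 0.1834i)), H gives ((a + b)/√2, (a − b)/√2) = ((0.7405 - 0.1297i), (0.6465 + 0.1297i)).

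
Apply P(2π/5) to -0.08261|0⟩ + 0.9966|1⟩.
-0.08261|0⟩ + (0.308 + 0.9478i)|1⟩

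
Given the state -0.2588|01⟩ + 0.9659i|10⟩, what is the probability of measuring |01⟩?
0.06698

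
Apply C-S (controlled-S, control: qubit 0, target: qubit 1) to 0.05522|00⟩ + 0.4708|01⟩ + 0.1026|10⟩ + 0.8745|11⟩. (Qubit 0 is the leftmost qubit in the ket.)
0.05522|00⟩ + 0.4708|01⟩ + 0.1026|10⟩ + 0.8745i|11⟩

C-S leaves the control-|0⟩ kets |00⟩, |01⟩ unchanged and applies S to qubit 1 on the control-|1⟩ pair (|10⟩, |11⟩).
S = [[1, 0], [0, i]].
With a = amp(|10⟩) = 0.1026 and b = amp(|11⟩) = 0.8745:
new amp(|10⟩) = (1)·a = 0.1026
new amp(|11⟩) = (i)·b = 0.8745i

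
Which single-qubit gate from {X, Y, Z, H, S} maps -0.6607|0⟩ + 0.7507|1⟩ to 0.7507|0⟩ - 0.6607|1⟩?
X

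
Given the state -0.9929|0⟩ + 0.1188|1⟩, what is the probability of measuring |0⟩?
0.9859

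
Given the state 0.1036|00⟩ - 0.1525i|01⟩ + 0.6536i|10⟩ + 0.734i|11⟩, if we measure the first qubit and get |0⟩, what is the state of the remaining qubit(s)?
0.5619|0⟩ - 0.8272i|1⟩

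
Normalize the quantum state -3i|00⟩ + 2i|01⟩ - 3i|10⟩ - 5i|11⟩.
-0.4376i|00⟩ + 0.2917i|01⟩ - 0.4376i|10⟩ - 0.7293i|11⟩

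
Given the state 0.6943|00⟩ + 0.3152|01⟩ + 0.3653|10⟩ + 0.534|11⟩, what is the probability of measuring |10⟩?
0.1334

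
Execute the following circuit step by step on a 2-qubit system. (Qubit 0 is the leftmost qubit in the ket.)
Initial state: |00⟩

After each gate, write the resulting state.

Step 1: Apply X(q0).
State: |10⟩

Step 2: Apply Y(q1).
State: i|11⟩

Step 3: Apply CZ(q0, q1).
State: -i|11⟩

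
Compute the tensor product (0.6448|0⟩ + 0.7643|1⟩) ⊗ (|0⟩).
0.6448|00⟩ + 0.7643|10⟩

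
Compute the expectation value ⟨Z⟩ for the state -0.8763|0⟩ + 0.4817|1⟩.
0.5359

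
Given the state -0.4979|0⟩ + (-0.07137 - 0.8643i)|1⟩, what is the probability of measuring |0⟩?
0.2479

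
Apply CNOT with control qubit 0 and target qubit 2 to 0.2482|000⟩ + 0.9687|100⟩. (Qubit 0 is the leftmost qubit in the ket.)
0.2482|000⟩ + 0.9687|101⟩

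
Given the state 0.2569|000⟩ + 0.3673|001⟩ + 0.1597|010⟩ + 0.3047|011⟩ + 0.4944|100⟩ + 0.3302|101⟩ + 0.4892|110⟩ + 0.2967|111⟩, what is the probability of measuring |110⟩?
0.2393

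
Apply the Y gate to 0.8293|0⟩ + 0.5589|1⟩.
-0.5589i|0⟩ + 0.8293i|1⟩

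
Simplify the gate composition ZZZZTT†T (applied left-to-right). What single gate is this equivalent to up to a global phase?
T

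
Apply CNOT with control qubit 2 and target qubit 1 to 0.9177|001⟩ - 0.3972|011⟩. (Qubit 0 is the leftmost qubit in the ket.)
-0.3972|001⟩ + 0.9177|011⟩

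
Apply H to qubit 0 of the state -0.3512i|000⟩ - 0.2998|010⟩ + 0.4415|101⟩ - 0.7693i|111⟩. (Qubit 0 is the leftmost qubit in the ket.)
-0.2483i|000⟩ + 0.3122|001⟩ - 0.212|010⟩ - 0.544i|011⟩ - 0.2483i|100⟩ - 0.3122|101⟩ - 0.212|110⟩ + 0.544i|111⟩

H on qubit 0 mixes each pair of kets that differ only in qubit 0: amplitudes (a, b) of (|…0…⟩, |…1…⟩) become ((a + b)/√2, (a − b)/√2). Kets absent from the input have amplitude 0.
(|000⟩, |100⟩): (a, b) = (-0.3512i, 0) → (-0.2483i, -0.2483i)
(|001⟩, |101⟩): (a, b) = (0, 0.4415) → (0.3122, -0.3122)
(|010⟩, |110⟩): (a, b) = (-0.2998, 0) → (-0.212, -0.212)
(|011⟩, |111⟩): (a, b) = (0, -0.7693i) → (-0.544i, 0.544i)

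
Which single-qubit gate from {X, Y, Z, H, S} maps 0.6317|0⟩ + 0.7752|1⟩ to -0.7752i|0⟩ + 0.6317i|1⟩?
Y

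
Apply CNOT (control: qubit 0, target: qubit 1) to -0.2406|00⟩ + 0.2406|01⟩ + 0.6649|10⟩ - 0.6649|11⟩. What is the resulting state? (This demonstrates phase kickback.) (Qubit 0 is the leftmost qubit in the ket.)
-0.2406|00⟩ + 0.2406|01⟩ - 0.6649|10⟩ + 0.6649|11⟩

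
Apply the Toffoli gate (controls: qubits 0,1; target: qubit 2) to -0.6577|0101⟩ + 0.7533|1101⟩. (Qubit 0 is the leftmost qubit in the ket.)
-0.6577|0101⟩ + 0.7533|1111⟩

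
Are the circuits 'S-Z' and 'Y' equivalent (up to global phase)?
No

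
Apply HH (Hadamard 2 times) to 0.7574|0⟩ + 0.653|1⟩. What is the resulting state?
0.7574|0⟩ + 0.653|1⟩

H² = I, so an even number of Hadamards cancels: H^2 = I and the state is unchanged.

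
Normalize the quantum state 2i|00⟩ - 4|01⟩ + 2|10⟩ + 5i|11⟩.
0.2857i|00⟩ - 0.5714|01⟩ + 0.2857|10⟩ + 0.7143i|11⟩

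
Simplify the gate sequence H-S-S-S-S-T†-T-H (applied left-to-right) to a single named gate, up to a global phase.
I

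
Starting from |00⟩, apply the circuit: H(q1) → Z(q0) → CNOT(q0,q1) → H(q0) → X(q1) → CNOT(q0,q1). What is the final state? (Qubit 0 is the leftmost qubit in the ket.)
1/2|00⟩ + 1/2|01⟩ + 1/2|10⟩ + 1/2|11⟩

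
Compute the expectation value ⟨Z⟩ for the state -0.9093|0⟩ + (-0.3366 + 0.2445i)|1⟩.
0.6537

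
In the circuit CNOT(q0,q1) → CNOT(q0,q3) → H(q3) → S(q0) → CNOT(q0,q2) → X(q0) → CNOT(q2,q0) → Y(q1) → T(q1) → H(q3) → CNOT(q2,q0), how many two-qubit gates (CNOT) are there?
5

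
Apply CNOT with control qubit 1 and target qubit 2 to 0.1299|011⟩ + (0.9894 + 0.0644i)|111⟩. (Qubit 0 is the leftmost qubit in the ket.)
0.1299|010⟩ + (0.9894 + 0.0644i)|110⟩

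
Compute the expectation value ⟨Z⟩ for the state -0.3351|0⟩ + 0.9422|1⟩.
-0.7754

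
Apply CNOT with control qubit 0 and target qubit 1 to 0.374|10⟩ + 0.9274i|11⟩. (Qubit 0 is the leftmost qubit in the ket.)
0.9274i|10⟩ + 0.374|11⟩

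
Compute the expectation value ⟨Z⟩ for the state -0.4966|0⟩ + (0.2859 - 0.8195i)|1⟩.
-0.5067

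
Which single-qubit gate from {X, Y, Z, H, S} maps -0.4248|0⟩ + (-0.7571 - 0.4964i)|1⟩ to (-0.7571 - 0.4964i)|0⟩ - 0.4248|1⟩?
X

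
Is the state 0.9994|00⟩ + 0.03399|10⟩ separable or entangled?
Separable

Writing the state as a|00⟩ + b|01⟩ + c|10⟩ + d|11⟩, it is a product state iff ad − bc = 0.
Here (a, b, c, d) = (0.9994, 0, 0.03399, 0): ad − bc = (0.9994)(0) − (0)(0.03399) = 0, so the state is separable.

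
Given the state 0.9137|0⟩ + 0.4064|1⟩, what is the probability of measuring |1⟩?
0.1652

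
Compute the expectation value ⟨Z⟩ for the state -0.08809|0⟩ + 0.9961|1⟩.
-0.9845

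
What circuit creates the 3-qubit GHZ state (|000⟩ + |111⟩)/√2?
H(q0) → CNOT(q0,q1) → CNOT(q0,q2)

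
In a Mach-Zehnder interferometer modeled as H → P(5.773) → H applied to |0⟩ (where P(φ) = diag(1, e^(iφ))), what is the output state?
(0.9363 - 0.2442i)|0⟩ + (0.06367 + 0.2442i)|1⟩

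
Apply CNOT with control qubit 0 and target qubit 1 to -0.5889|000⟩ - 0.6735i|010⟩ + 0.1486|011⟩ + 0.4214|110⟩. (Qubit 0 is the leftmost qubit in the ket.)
-0.5889|000⟩ - 0.6735i|010⟩ + 0.1486|011⟩ + 0.4214|100⟩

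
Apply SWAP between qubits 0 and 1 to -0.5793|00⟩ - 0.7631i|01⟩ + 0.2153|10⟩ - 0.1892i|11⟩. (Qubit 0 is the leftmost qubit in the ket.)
-0.5793|00⟩ + 0.2153|01⟩ - 0.7631i|10⟩ - 0.1892i|11⟩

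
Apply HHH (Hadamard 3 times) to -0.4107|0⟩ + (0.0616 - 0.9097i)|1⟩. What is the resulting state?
(-0.2469 - 0.6433i)|0⟩ + (-0.334 + 0.6433i)|1⟩

H² = I, so H^3 = H: a single Hadamard. With (a, b) = (-0.4107, (0.0616 - 0.9097i)), H gives ((a + b)/√2, (a − b)/√2) = ((-0.2469 - 0.6433i), (-0.334 + 0.6433i)).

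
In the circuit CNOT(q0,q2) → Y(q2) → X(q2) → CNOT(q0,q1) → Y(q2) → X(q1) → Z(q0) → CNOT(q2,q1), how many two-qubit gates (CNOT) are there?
3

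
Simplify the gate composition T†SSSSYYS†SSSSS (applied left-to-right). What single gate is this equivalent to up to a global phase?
T†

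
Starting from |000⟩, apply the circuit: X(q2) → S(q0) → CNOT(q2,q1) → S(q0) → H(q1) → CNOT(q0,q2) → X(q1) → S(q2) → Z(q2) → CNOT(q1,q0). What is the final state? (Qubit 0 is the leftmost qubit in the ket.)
(1/√2)i|001⟩ - (1/√2)i|111⟩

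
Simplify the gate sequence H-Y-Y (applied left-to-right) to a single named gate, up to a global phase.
H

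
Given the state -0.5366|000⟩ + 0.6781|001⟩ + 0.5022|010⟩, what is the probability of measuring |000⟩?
0.2879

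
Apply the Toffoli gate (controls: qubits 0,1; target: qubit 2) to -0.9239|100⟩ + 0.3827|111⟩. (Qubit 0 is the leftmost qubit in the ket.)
-0.9239|100⟩ + 0.3827|110⟩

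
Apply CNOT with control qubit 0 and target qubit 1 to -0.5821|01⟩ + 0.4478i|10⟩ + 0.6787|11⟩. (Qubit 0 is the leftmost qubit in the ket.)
-0.5821|01⟩ + 0.6787|10⟩ + 0.4478i|11⟩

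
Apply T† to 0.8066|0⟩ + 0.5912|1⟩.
0.8066|0⟩ + (0.418 - 0.418i)|1⟩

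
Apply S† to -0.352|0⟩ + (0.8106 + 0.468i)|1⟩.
-0.352|0⟩ + (0.468 - 0.8106i)|1⟩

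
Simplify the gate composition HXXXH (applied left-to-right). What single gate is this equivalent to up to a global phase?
Z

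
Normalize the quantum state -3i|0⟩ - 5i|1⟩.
-0.5145i|0⟩ - 0.8575i|1⟩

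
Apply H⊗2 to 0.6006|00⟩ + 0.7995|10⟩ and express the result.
0.7001|00⟩ + 0.7001|01⟩ - 0.09945|10⟩ - 0.09945|11⟩

H⊗2 gives amp(|y⟩) = (1/2) Σ_x (−1)^(x·y) amp(|x⟩), where x·y is the number of positions in which both x and y have a 1.
|00⟩: (0.6006 + 0.7995)/2 = 0.7001
|01⟩: (0.6006 + 0.7995)/2 = 0.7001
|10⟩: (0.6006 - 0.7995)/2 = -0.09945
|11⟩: (0.6006 - 0.7995)/2 = -0.09945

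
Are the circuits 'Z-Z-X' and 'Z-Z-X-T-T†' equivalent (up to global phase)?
Yes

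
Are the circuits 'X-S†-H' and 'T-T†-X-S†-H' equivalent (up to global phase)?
Yes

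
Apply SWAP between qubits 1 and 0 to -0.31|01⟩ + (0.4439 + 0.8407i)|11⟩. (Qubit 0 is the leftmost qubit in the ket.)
-0.31|10⟩ + (0.4439 + 0.8407i)|11⟩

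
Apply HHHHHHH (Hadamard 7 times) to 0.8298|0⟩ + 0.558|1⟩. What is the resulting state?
0.9813|0⟩ + 0.1922|1⟩

H² = I, so H^7 = H: a single Hadamard. With (a, b) = (0.8298, 0.558), H gives ((a + b)/√2, (a − b)/√2) = (0.9813, 0.1922).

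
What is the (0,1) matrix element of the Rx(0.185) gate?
-0.09237i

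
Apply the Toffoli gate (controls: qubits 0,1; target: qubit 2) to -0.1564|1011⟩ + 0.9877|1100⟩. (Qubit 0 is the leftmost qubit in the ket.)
-0.1564|1011⟩ + 0.9877|1110⟩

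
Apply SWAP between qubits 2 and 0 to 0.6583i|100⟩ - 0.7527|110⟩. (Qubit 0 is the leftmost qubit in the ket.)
0.6583i|001⟩ - 0.7527|011⟩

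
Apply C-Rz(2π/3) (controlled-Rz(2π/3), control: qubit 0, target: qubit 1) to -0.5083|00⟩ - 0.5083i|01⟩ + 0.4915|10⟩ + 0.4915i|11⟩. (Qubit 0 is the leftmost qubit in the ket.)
-0.5083|00⟩ - 0.5083i|01⟩ + (0.2458 - 0.4257i)|10⟩ + (-0.4257 + 0.2458i)|11⟩

C-Rz(2π/3) leaves the control-|0⟩ kets |00⟩, |01⟩ unchanged and applies Rz(2π/3) to qubit 1 on the control-|1⟩ pair (|10⟩, |11⟩).
Rz(2π/3) = [[e^(−iθ/2), 0], [0, e^(iθ/2)]] with e^(±iθ/2) = cos(θ/2) ± i·sin(θ/2); θ = 2π/3, cos(θ/2) ≈ 0.5, sin(θ/2) ≈ 0.866025.
With a = amp(|10⟩) = 0.4915 and b = amp(|11⟩) = 0.4915i:
new amp(|10⟩) = (0.5 - 0.866025i)·a = (0.2458 - 0.4257i)
new amp(|11⟩) = (0.5 + 0.866025i)·b = (-0.4257 + 0.2458i)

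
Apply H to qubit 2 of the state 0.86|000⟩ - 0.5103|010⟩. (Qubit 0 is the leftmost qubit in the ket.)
0.6081|000⟩ + 0.6081|001⟩ - 0.3608|010⟩ - 0.3608|011⟩

H on qubit 2 mixes each pair of kets that differ only in qubit 2: amplitudes (a, b) of (|…0…⟩, |…1…⟩) become ((a + b)/√2, (a − b)/√2). Kets absent from the input have amplitude 0.
(|000⟩, |001⟩): (a, b) = (0.86, 0) → (0.6081, 0.6081)
(|010⟩, |011⟩): (a, b) = (-0.5103, 0) → (-0.3608, -0.3608)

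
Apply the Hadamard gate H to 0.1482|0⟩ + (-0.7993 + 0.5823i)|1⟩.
(-0.4604 + 0.4117i)|0⟩ + (0.67 - 0.4117i)|1⟩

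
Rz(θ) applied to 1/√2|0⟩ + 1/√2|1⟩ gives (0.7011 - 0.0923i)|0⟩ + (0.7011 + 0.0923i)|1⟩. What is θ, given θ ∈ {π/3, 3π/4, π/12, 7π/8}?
π/12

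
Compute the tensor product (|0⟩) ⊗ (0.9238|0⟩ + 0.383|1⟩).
0.9238|00⟩ + 0.383|01⟩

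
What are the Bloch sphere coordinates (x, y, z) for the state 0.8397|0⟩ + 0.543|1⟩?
(0.9119, 0, 0.4102)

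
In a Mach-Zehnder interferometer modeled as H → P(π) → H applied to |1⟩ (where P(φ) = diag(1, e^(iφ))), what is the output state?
|0⟩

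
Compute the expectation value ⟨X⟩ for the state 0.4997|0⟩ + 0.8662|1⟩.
0.8657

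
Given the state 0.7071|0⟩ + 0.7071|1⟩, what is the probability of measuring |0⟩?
0.5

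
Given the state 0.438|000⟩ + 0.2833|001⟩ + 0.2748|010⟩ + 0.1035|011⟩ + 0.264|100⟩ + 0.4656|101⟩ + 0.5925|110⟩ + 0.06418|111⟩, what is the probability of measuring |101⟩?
0.2168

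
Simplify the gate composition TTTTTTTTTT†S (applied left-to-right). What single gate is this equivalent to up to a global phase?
S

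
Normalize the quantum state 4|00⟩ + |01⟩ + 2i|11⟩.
0.8729|00⟩ + 0.2182|01⟩ + 0.4364i|11⟩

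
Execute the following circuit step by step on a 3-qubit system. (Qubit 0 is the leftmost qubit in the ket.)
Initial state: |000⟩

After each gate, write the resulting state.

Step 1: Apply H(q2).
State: 1/√2|000⟩ + 1/√2|001⟩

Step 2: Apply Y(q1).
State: (1/√2)i|010⟩ + (1/√2)i|011⟩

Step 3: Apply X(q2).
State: (1/√2)i|010⟩ + (1/√2)i|011⟩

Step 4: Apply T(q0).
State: (1/√2)i|010⟩ + (1/√2)i|011⟩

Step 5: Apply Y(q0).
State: -1/√2|110⟩ - 1/√2|111⟩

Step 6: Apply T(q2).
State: -1/√2|110⟩ + (-1/2 - (1/2)i)|111⟩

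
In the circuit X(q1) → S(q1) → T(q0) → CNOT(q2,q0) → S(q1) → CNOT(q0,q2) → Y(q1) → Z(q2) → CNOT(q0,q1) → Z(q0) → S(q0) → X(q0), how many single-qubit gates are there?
9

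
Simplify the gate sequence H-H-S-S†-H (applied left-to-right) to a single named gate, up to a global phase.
H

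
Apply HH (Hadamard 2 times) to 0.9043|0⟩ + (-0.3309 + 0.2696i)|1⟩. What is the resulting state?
0.9043|0⟩ + (-0.3309 + 0.2696i)|1⟩

H² = I, so an even number of Hadamards cancels: H^2 = I and the state is unchanged.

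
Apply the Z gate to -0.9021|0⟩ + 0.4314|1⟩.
-0.9021|0⟩ - 0.4314|1⟩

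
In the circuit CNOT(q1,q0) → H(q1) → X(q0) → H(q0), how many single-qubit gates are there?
3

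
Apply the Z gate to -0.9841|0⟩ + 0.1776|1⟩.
-0.9841|0⟩ - 0.1776|1⟩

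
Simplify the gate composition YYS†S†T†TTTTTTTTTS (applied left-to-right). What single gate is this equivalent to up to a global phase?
S†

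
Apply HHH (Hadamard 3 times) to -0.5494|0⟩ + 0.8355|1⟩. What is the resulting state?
0.2023|0⟩ - 0.9793|1⟩

H² = I, so H^3 = H: a single Hadamard. With (a, b) = (-0.5494, 0.8355), H gives ((a + b)/√2, (a − b)/√2) = (0.2023, -0.9793).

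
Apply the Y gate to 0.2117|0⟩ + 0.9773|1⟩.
-0.9773i|0⟩ + 0.2117i|1⟩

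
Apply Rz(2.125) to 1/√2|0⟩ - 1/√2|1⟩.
(0.3441 - 0.6177i)|0⟩ + (-0.3441 - 0.6177i)|1⟩

Rz(2.125) = [[e^(−iθ/2), 0], [0, e^(iθ/2)]] with e^(±iθ/2) = cos(θ/2) ± i·sin(θ/2); θ = 2.125, cos(θ/2) ≈ 0.48669, sin(θ/2) ≈ 0.873575.
With a = amp(|0⟩) = 1/√2 and b = amp(|1⟩) = -1/√2:
new amp(|0⟩) = (0.48669 - 0.873575i)·a = (0.3441 - 0.6177i)
new amp(|1⟩) = (0.48669 + 0.873575i)·b = (-0.3441 - 0.6177i)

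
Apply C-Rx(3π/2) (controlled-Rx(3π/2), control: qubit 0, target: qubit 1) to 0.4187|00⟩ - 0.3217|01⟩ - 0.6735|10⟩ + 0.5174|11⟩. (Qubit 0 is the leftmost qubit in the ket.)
0.4187|00⟩ - 0.3217|01⟩ + (0.4762 - 0.3659i)|10⟩ + (-0.3659 + 0.4762i)|11⟩

C-Rx(3π/2) leaves the control-|0⟩ kets |00⟩, |01⟩ unchanged and applies Rx(3π/2) to qubit 1 on the control-|1⟩ pair (|10⟩, |11⟩).
Rx(3π/2) = [[cos(θ/2), −i·sin(θ/2)], [−i·sin(θ/2), cos(θ/2)]]; θ = 3π/2, cos(θ/2) ≈ -0.707107, sin(θ/2) ≈ 0.707107.
With a = amp(|10⟩) = -0.6735 and b = amp(|11⟩) = 0.5174:
new amp(|10⟩) = (-0.707107)·a + (-0.707107i)·b = (0.4762 - 0.3659i)
new amp(|11⟩) = (-0.707107i)·a + (-0.707107)·b = (-0.3659 + 0.4762i)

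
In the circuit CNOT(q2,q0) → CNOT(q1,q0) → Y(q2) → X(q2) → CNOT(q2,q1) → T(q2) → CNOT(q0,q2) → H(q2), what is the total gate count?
8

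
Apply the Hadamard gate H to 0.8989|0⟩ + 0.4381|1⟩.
0.9454|0⟩ + 0.3258|1⟩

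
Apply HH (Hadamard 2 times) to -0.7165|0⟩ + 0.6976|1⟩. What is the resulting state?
-0.7165|0⟩ + 0.6976|1⟩

H² = I, so an even number of Hadamards cancels: H^2 = I and the state is unchanged.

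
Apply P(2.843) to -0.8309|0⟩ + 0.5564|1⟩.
-0.8309|0⟩ + (-0.5318 + 0.1637i)|1⟩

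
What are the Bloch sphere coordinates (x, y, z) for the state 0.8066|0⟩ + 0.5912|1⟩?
(0.9537, 0, 0.3011)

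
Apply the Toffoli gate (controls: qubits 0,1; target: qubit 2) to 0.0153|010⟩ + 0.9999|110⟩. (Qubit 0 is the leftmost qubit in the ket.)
0.0153|010⟩ + 0.9999|111⟩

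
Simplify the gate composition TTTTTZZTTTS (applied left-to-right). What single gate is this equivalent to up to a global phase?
S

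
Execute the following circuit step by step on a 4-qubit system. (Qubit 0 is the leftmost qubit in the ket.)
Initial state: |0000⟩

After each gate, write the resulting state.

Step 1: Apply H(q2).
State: 1/√2|0000⟩ + 1/√2|0010⟩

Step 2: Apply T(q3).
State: 1/√2|0000⟩ + 1/√2|0010⟩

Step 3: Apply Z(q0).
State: 1/√2|0000⟩ + 1/√2|0010⟩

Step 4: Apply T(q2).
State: 1/√2|0000⟩ + (1/2 + (1/2)i)|0010⟩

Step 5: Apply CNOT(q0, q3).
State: 1/√2|0000⟩ + (1/2 + (1/2)i)|0010⟩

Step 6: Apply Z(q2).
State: 1/√2|0000⟩ + (-1/2 - (1/2)i)|0010⟩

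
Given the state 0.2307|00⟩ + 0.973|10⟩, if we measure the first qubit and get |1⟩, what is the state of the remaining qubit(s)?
|0⟩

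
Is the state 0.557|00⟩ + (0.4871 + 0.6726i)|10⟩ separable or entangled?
Separable

Writing the state as a|00⟩ + b|01⟩ + c|10⟩ + d|11⟩, it is a product state iff ad − bc = 0.
Here (a, b, c, d) = (0.557, 0, (0.4871 + 0.6726i), 0): ad − bc = (0.557)(0) − (0)(0.4871 + 0.6726i) = 0, so the state is separable.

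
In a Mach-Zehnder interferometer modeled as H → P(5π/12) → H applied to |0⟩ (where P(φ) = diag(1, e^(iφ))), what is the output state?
(0.6294 + 0.483i)|0⟩ + (0.3706 - 0.483i)|1⟩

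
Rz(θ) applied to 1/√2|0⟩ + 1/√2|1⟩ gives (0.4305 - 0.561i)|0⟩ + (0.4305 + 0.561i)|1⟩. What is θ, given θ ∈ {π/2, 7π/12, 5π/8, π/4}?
7π/12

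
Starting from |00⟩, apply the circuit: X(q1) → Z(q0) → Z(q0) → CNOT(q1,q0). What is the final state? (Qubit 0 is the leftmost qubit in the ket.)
|11⟩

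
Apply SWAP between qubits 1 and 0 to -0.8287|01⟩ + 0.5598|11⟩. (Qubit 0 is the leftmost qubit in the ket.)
-0.8287|10⟩ + 0.5598|11⟩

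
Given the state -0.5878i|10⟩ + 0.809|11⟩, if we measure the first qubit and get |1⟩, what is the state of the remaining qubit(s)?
-0.5878i|0⟩ + 0.809|1⟩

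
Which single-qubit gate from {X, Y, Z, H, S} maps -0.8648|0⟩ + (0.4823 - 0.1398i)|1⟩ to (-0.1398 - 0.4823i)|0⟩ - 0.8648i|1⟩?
Y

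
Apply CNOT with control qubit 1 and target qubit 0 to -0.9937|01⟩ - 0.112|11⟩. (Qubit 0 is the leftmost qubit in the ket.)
-0.112|01⟩ - 0.9937|11⟩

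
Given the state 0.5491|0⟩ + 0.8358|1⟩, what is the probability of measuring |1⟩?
0.6986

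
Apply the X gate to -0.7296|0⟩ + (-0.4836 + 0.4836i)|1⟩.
(-0.4836 + 0.4836i)|0⟩ - 0.7296|1⟩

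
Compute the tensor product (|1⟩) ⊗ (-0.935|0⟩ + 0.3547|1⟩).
-0.935|10⟩ + 0.3547|11⟩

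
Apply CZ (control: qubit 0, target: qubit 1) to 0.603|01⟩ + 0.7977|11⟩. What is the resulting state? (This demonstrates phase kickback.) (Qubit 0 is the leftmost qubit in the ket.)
0.603|01⟩ - 0.7977|11⟩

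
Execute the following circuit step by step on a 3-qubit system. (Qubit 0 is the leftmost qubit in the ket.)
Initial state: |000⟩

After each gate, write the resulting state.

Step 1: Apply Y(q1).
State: i|010⟩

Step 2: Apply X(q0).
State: i|110⟩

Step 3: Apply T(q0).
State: (-1/√2 + (1/√2)i)|110⟩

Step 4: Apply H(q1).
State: (-1/2 + (1/2)i)|100⟩ + (1/2 - (1/2)i)|110⟩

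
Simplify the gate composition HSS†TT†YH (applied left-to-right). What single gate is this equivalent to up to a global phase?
Y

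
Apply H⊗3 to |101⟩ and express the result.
1/√8|000⟩ - 1/√8|001⟩ + 1/√8|010⟩ - 1/√8|011⟩ - 1/√8|100⟩ + 1/√8|101⟩ - 1/√8|110⟩ + 1/√8|111⟩

H⊗3 gives amp(|y⟩) = (1/2√2) Σ_x (−1)^(x·y) amp(|x⟩), where x·y is the number of positions in which both x and y have a 1.
|000⟩: (1)/(2√2) = 1/√8
|001⟩: (-1)/(2√2) = -1/√8
|010⟩: (1)/(2√2) = 1/√8
|011⟩: (-1)/(2√2) = -1/√8
|100⟩: (-1)/(2√2) = -1/√8
|101⟩: (1)/(2√2) = 1/√8
|110⟩: (-1)/(2√2) = -1/√8
|111⟩: (1)/(2√2) = 1/√8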